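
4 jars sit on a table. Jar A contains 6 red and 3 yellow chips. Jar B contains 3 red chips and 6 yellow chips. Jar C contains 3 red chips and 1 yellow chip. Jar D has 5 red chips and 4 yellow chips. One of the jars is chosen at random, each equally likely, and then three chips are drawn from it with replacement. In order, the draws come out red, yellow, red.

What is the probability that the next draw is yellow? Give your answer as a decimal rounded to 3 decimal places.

0.390

The likelihood of the observed sequence under each hypothesis: P(data | jar A) = (6/9)(3/9)(6/9) = 0.14815; P(data | jar B) = (3/9)(6/9)(3/9) = 0.074074; P(data | jar C) = (3/4)(1/4)(3/4) = 0.14062; P(data | jar D) = (5/9)(4/9)(5/9) = 0.13717.
Weighting by the prior gives 1/4 · 0.14815 = 0.037037, 1/4 · 0.074074 = 0.018519, 1/4 · 0.14062 = 0.035156, 1/4 · 0.13717 = 0.034294; summing to 0.12501.
The posterior is then P(jar A | data) = 0.29628, P(jar B | data) = 0.14814, P(jar C | data) = 0.28124, P(jar D | data) = 0.27434.
The predictive probability is P(yellow next | data) = (1/3)(0.29628) + (2/3)(0.14814) + (1/4)(0.28124) + (4/9)(0.27434) = 0.38976.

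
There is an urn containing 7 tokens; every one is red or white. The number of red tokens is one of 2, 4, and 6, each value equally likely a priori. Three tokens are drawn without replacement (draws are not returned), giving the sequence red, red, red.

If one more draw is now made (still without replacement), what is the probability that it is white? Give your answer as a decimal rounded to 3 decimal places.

0.333

Under each hypothesis, the probability of the observed sequence is: P(data | r = 2) = (2/7)(1/6)(0/5) = 0; P(data | r = 4) = (4/7)(3/6)(2/5) = 4/35; P(data | r = 6) = (6/7)(5/6)(4/5) = 4/7.
The prior-weighted likelihoods are 1/3 · 0 = 0, 1/3 · 4/35 = 4/105, 1/3 · 4/7 = 4/21; these sum to 8/35.
Dividing through by the total gives posterior P(r = 2 | data) = 0, P(r = 4 | data) = 1/6, P(r = 6 | data) = 5/6.
Averaging over the posterior, P(white next | data) = (3/4)(1/6) + (1/4)(5/6) = 1/3.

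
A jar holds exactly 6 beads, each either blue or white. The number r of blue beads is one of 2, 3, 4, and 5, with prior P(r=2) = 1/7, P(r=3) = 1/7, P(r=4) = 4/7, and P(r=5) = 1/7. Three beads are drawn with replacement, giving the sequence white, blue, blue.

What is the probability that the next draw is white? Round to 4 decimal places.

For each hypothesis, P(data | H) works out to: P(data | r = 2) = (4/6)(2/6)(2/6) = 0.074074; P(data | r = 3) = (3/6)(3/6)(3/6) = 0.125; P(data | r = 4) = (2/6)(4/6)(4/6) = 0.14815; P(data | r = 5) = (1/6)(5/6)(5/6) = 0.11574.
Multiplying each by its prior: 1/7 · 0.074074 = 0.010582, 1/7 · 0.125 = 0.017857, 4/7 · 0.14815 = 0.084656, 1/7 · 0.11574 = 0.016534; summing to 0.12963.
Normalising, the posterior is P(r = 2 | data) = 0.081633, P(r = 3 | data) = 0.13776, P(r = 4 | data) = 0.65306, P(r = 5 | data) = 0.12755.
Averaging over the posterior, P(white next | data) = (2/3)(0.081633) + (1/2)(0.13776) + (1/3)(0.65306) + (1/6)(0.12755) = 0.36224.

0.3622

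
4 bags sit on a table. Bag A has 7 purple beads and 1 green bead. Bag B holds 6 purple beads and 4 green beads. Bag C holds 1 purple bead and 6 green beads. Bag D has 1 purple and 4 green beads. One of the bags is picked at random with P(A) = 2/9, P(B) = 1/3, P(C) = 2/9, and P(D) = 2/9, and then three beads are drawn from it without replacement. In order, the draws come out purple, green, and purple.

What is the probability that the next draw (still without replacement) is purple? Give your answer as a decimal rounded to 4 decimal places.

0.7143

For each hypothesis, P(data | H) works out to: P(data | bag A) = (7/8)(1/7)(6/6) = 1/8; P(data | bag B) = (6/10)(4/9)(5/8) = 1/6; P(data | bag C) = (1/7)(6/6)(0/5) = 0; P(data | bag D) = (1/5)(4/4)(0/3) = 0.
Multiplying each by its prior: 2/9 · 1/8 = 1/36, 1/3 · 1/6 = 1/18, 2/9 · 0 = 0, 2/9 · 0 = 0; these sum to 1/12.
Dividing through by the total gives posterior P(bag A | data) = 1/3, P(bag B | data) = 2/3, P(bag C | data) = 0, P(bag D | data) = 0.
So P(purple next | data) = Σ P(purple next | H) P(H | data) = (1)(1/3) + (4/7)(2/3) = 5/7.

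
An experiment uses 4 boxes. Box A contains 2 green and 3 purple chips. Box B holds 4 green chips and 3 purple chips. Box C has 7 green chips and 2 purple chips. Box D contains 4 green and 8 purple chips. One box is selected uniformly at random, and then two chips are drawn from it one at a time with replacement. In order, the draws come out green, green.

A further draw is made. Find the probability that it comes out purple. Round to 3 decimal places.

0.370

Compute the likelihood of the observed sequence for each case: P(data | box A) = (2/5)(2/5) = 0.16; P(data | box B) = (4/7)(4/7) = 0.32653; P(data | box C) = (7/9)(7/9) = 0.60494; P(data | box D) = (4/12)(4/12) = 0.11111.
The prior-weighted likelihoods are 1/4 · 0.16 = 0.04, 1/4 · 0.32653 = 0.081633, 1/4 · 0.60494 = 0.15123, 1/4 · 0.11111 = 0.027778; with total 0.30064.
The posterior is then P(box A | data) = 0.13305, P(box B | data) = 0.27153, P(box C | data) = 0.50303, P(box D | data) = 0.092394.
Averaging over the posterior, P(purple next | data) = (3/5)(0.13305) + (3/7)(0.27153) + (2/9)(0.50303) + (2/3)(0.092394) = 0.36958.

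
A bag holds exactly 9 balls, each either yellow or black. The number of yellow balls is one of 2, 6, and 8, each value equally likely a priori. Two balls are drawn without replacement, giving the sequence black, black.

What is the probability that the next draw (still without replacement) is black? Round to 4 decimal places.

0.6429

Under each hypothesis, the probability of the observed sequence is: P(data | r = 2) = (7/9)(6/8) = 7/12; P(data | r = 6) = (3/9)(2/8) = 1/12; P(data | r = 8) = (1/9)(0/8) = 0.
The prior-weighted likelihoods are 1/3 · 7/12 = 7/36, 1/3 · 1/12 = 1/36, 1/3 · 0 = 0; summing to 2/9.
Dividing through by the total gives posterior P(r = 2 | data) = 7/8, P(r = 6 | data) = 1/8, P(r = 8 | data) = 0.
Averaging over the posterior, P(black next | data) = (5/7)(7/8) + (1/7)(1/8) = 9/14.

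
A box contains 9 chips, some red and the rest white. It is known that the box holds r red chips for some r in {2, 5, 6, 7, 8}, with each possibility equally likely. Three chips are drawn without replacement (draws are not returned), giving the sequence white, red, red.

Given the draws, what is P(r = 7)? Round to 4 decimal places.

For each hypothesis, P(data | H) works out to: P(data | r = 2) = (7/9)(2/8)(1/7) = 1/36; P(data | r = 5) = (4/9)(5/8)(4/7) = 10/63; P(data | r = 6) = (3/9)(6/8)(5/7) = 5/28; P(data | r = 7) = (2/9)(7/8)(6/7) = 1/6; P(data | r = 8) = (1/9)(8/8)(7/7) = 1/9.
Multiplying each by its prior: 1/5 · 1/36 = 1/180, 1/5 · 10/63 = 2/63, 1/5 · 5/28 = 1/28, 1/5 · 1/6 = 1/30, 1/5 · 1/9 = 1/45; with total 9/70.
So P(r = 7 | data) = (1/30) / (9/70) = 7/27.

0.2593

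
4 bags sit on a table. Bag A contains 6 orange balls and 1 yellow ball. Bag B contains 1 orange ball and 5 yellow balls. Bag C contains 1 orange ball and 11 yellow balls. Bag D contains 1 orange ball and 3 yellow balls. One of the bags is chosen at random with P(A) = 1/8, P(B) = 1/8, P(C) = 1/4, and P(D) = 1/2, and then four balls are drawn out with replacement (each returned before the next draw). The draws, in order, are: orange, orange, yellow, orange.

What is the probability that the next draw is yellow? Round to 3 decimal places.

For each hypothesis, P(data | H) works out to: P(data | bag A) = (6/7)(6/7)(1/7)(6/7) = 0.089963; P(data | bag B) = (1/6)(1/6)(5/6)(1/6) = 0.003858; P(data | bag C) = (1/12)(1/12)(11/12)(1/12) = 0.00053048; P(data | bag D) = (1/4)(1/4)(3/4)(1/4) = 0.011719.
Weighting by the prior gives 1/8 · 0.089963 = 0.011245, 1/8 · 0.003858 = 0.00048225, 1/4 · 0.00053048 = 0.00013262, 1/2 · 0.011719 = 0.0058594; these sum to 0.01772.
Dividing through by the total gives posterior P(bag A | data) = 0.63463, P(bag B | data) = 0.027216, P(bag C | data) = 0.0074844, P(bag D | data) = 0.33067.
So P(yellow next | data) = Σ P(yellow next | H) P(H | data) = (1/7)(0.63463) + (5/6)(0.027216) + (11/12)(0.0074844) + (3/4)(0.33067) = 0.36821.

0.368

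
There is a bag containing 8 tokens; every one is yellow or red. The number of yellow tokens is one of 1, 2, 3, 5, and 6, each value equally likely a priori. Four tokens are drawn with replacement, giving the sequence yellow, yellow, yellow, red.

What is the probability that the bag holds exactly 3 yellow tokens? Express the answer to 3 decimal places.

0.135

Under each hypothesis, the probability of the observed sequence is: P(data | r = 1) = (1/8)(1/8)(1/8)(7/8) = 0.001709; P(data | r = 2) = (2/8)(2/8)(2/8)(6/8) = 0.011719; P(data | r = 3) = (3/8)(3/8)(3/8)(5/8) = 0.032959; P(data | r = 5) = (5/8)(5/8)(5/8)(3/8) = 0.091553; P(data | r = 6) = (6/8)(6/8)(6/8)(2/8) = 0.10547.
Multiplying each by its prior: 1/5 · 0.001709 = 0.0003418, 1/5 · 0.011719 = 0.0023437, 1/5 · 0.032959 = 0.0065918, 1/5 · 0.091553 = 0.018311, 1/5 · 0.10547 = 0.021094; with total 0.048682.
Hence P(r = 3 | data) = (0.0065918) / (0.048682) = 0.13541.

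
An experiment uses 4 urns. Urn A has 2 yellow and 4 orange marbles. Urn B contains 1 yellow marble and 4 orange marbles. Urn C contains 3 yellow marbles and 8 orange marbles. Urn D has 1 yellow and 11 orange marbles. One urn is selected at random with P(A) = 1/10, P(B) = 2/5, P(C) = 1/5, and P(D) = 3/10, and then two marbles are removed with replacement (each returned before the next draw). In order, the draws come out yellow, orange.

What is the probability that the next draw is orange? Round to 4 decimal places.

Compute the likelihood of the observed sequence for each case: P(data | urn A) = (2/6)(4/6) = 0.22222; P(data | urn B) = (1/5)(4/5) = 0.16; P(data | urn C) = (3/11)(8/11) = 0.19835; P(data | urn D) = (1/12)(11/12) = 0.076389.
Weighting by the prior gives 1/10 · 0.22222 = 0.022222, 2/5 · 0.16 = 0.064, 1/5 · 0.19835 = 0.039669, 3/10 · 0.076389 = 0.022917; these sum to 0.14881.
The posterior is then P(urn A | data) = 0.14933, P(urn B | data) = 0.43008, P(urn C | data) = 0.26658, P(urn D | data) = 0.154.
So P(orange next | data) = Σ P(orange next | H) P(H | data) = (2/3)(0.14933) + (4/5)(0.43008) + (8/11)(0.26658) + (11/12)(0.154) = 0.77867.

0.7787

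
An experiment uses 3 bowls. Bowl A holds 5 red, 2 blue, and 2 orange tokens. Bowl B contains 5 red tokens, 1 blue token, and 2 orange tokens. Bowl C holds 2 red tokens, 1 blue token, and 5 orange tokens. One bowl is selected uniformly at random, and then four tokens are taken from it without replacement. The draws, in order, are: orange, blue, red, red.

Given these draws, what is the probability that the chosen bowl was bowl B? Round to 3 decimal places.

0.424

Under each hypothesis, the probability of the observed sequence is: P(data | bowl A) = (2/9)(2/8)(5/7)(4/6) = 0.026455; P(data | bowl B) = (2/8)(1/7)(5/6)(4/5) = 0.02381; P(data | bowl C) = (5/8)(1/7)(2/6)(1/5) = 0.0059524.
Multiplying each by its prior: 1/3 · 0.026455 = 0.0088183, 1/3 · 0.02381 = 0.0079365, 1/3 · 0.0059524 = 0.0019841; summing to 0.018739.
So P(bowl B | data) = (0.0079365) / (0.018739) = 0.42353.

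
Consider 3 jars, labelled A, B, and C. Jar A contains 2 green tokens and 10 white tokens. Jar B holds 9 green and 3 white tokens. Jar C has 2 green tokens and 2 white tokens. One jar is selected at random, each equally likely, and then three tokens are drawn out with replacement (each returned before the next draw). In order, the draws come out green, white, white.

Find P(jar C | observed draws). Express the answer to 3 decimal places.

Compute the likelihood of the observed sequence for each case: P(data | jar A) = (2/12)(10/12)(10/12) = 0.11574; P(data | jar B) = (9/12)(3/12)(3/12) = 0.046875; P(data | jar C) = (2/4)(2/4)(2/4) = 0.125.
The prior-weighted likelihoods are 1/3 · 0.11574 = 0.03858, 1/3 · 0.046875 = 0.015625, 1/3 · 0.125 = 0.041667; with total 0.095872.
So P(jar C | data) = (0.041667) / (0.095872) = 0.43461.

0.435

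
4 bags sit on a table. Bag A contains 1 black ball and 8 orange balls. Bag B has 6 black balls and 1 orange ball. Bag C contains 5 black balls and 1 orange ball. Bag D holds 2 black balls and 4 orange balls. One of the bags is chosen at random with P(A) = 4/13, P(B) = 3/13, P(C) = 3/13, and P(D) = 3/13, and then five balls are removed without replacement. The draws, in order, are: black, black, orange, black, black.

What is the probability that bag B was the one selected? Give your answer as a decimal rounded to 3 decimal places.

Under each hypothesis, the probability of the observed sequence is: P(data | bag A) = (1/9)(0/8) = 0; P(data | bag B) = (6/7)(5/6)(1/5)(4/4)(3/3) = 1/7; P(data | bag C) = (5/6)(4/5)(1/4)(3/3)(2/2) = 1/6; P(data | bag D) = (2/6)(1/5)(4/4)(0/3) = 0.
Multiplying each by its prior: 4/13 · 0 = 0, 3/13 · 1/7 = 3/91, 3/13 · 1/6 = 1/26, 3/13 · 0 = 0; these sum to 1/14.
So P(bag B | data) = (3/91) / (1/14) = 6/13.

0.462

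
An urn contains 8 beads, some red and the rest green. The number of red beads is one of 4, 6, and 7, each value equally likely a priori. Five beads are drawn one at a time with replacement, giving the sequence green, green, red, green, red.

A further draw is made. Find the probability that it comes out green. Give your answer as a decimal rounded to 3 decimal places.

Compute the likelihood of the observed sequence for each case: P(data | r = 4) = (4/8)(4/8)(4/8)(4/8)(4/8) = 0.03125; P(data | r = 6) = (2/8)(2/8)(6/8)(2/8)(6/8) = 0.0087891; P(data | r = 7) = (1/8)(1/8)(7/8)(1/8)(7/8) = 0.0014954.
Multiplying each by its prior: 1/3 · 0.03125 = 0.010417, 1/3 · 0.0087891 = 0.0029297, 1/3 · 0.0014954 = 0.00049845; with total 0.013845.
Normalising, the posterior is P(r = 4 | data) = 0.75239, P(r = 6 | data) = 0.21161, P(r = 7 | data) = 0.036003.
The predictive probability is P(green next | data) = (1/2)(0.75239) + (1/4)(0.21161) + (1/8)(0.036003) = 0.4336.

0.434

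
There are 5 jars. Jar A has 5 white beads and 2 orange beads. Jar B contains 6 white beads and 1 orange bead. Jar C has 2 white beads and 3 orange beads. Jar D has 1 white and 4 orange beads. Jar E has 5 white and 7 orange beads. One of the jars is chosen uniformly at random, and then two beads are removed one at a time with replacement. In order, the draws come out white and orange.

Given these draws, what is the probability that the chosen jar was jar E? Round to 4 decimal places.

Compute the likelihood of the observed sequence for each case: P(data | jar A) = (5/7)(2/7) = 0.20408; P(data | jar B) = (6/7)(1/7) = 0.12245; P(data | jar C) = (2/5)(3/5) = 0.24; P(data | jar D) = (1/5)(4/5) = 0.16; P(data | jar E) = (5/12)(7/12) = 0.24306.
Multiplying each by its prior: 1/5 · 0.20408 = 0.040816, 1/5 · 0.12245 = 0.02449, 1/5 · 0.24 = 0.048, 1/5 · 0.16 = 0.032, 1/5 · 0.24306 = 0.048611; with total 0.19392.
By Bayes' rule, P(jar E | data) = (0.048611) / (0.19392) = 0.25068.

0.2507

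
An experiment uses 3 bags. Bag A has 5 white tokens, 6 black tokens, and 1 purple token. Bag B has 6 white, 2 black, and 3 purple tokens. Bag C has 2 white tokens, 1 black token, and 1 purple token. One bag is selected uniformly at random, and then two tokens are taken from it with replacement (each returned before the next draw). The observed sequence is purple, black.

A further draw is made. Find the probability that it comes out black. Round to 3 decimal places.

0.296

Compute the likelihood of the observed sequence for each case: P(data | bag A) = (1/12)(6/12) = 0.041667; P(data | bag B) = (3/11)(2/11) = 0.049587; P(data | bag C) = (1/4)(1/4) = 0.0625.
Weighting by the prior gives 1/3 · 0.041667 = 0.013889, 1/3 · 0.049587 = 0.016529, 1/3 · 0.0625 = 0.020833; summing to 0.051251.
The posterior is then P(bag A | data) = 0.271, P(bag B | data) = 0.32251, P(bag C | data) = 0.40649.
The predictive probability is P(black next | data) = (1/2)(0.271) + (2/11)(0.32251) + (1/4)(0.40649) = 0.29576.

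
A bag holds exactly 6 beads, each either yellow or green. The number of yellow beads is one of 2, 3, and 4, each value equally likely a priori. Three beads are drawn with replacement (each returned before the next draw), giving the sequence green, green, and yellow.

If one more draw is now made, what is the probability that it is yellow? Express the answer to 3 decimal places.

0.464

The likelihood of the observed sequence under each hypothesis: P(data | r = 2) = (4/6)(4/6)(2/6) = 4/27; P(data | r = 3) = (3/6)(3/6)(3/6) = 1/8; P(data | r = 4) = (2/6)(2/6)(4/6) = 2/27.
Multiplying each by its prior: 1/3 · 4/27 = 4/81, 1/3 · 1/8 = 1/24, 1/3 · 2/27 = 2/81; these sum to 25/216.
The posterior is then P(r = 2 | data) = 32/75, P(r = 3 | data) = 9/25, P(r = 4 | data) = 16/75.
So P(yellow next | data) = Σ P(yellow next | H) P(H | data) = (1/3)(32/75) + (1/2)(9/25) + (2/3)(16/75) = 209/450.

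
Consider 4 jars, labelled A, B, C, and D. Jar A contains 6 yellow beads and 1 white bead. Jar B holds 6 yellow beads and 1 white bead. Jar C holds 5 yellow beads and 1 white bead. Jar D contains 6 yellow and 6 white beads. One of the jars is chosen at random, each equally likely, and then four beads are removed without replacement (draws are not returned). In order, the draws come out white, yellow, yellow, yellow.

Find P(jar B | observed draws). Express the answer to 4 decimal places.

0.2785

Under each hypothesis, the probability of the observed sequence is: P(data | jar A) = (1/7)(6/6)(5/5)(4/4) = 1/7; P(data | jar B) = (1/7)(6/6)(5/5)(4/4) = 1/7; P(data | jar C) = (1/6)(5/5)(4/4)(3/3) = 1/6; P(data | jar D) = (6/12)(6/11)(5/10)(4/9) = 2/33.
Multiplying each by its prior: 1/4 · 1/7 = 1/28, 1/4 · 1/7 = 1/28, 1/4 · 1/6 = 1/24, 1/4 · 2/33 = 1/66; these sum to 79/616.
Therefore the posterior P(jar B | data) = (1/28) / (79/616) = 22/79.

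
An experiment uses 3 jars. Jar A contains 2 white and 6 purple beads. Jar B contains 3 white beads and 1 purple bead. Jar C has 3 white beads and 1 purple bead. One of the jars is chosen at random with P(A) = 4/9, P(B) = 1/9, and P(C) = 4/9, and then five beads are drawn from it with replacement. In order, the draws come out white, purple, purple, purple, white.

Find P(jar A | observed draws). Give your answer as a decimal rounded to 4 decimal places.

Compute the likelihood of the observed sequence for each case: P(data | jar A) = (2/8)(6/8)(6/8)(6/8)(2/8) = 0.026367; P(data | jar B) = (3/4)(1/4)(1/4)(1/4)(3/4) = 0.0087891; P(data | jar C) = (3/4)(1/4)(1/4)(1/4)(3/4) = 0.0087891.
Multiplying each by its prior: 4/9 · 0.026367 = 0.011719, 1/9 · 0.0087891 = 0.00097656, 4/9 · 0.0087891 = 0.0039062; with total 0.016602.
By Bayes' rule, P(jar A | data) = (0.011719) / (0.016602) = 0.70588.

0.7059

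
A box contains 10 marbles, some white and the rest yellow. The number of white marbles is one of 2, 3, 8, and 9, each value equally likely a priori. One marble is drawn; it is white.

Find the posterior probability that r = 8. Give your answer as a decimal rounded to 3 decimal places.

0.364

The likelihood of this draw under each hypothesis: P(data | r = 2) = (2/10) = 1/5; P(data | r = 3) = (3/10) = 3/10; P(data | r = 8) = (8/10) = 4/5; P(data | r = 9) = (9/10) = 9/10.
Weighting by the prior gives 1/4 · 1/5 = 1/20, 1/4 · 3/10 = 3/40, 1/4 · 4/5 = 1/5, 1/4 · 9/10 = 9/40; with total 11/20.
So P(r = 8 | data) = (1/5) / (11/20) = 4/11.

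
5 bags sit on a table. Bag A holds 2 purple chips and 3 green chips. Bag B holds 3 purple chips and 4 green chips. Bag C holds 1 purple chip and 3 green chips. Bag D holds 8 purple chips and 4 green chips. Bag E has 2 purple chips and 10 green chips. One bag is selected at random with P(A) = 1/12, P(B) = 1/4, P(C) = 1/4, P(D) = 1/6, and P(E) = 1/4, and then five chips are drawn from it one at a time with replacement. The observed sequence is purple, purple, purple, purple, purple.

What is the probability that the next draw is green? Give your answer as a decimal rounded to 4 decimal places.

For each hypothesis, P(data | H) works out to: P(data | bag A) = (2/5)(2/5)(2/5)(2/5)(2/5) = 0.01024; P(data | bag B) = (3/7)(3/7)(3/7)(3/7)(3/7) = 0.014458; P(data | bag C) = (1/4)(1/4)(1/4)(1/4)(1/4) = 0.00097656; P(data | bag D) = (8/12)(8/12)(8/12)(8/12)(8/12) = 0.13169; P(data | bag E) = (2/12)(2/12)(2/12)(2/12)(2/12) = 0.0001286.
The prior-weighted likelihoods are 1/12 · 0.01024 = 0.00085333, 1/4 · 0.014458 = 0.0036146, 1/4 · 0.00097656 = 0.00024414, 1/6 · 0.13169 = 0.021948, 1/4 · 0.0001286 = 3.215e-05; these sum to 0.026692.
The posterior is then P(bag A | data) = 0.03197, P(bag B | data) = 0.13542, P(bag C | data) = 0.0091466, P(bag D | data) = 0.82226, P(bag E | data) = 0.0012045.
Averaging over the posterior, P(green next | data) = (3/5)(0.03197) + (4/7)(0.13542) + (3/4)(0.0091466) + (1/3)(0.82226) + (5/6)(0.0012045) = 0.37851.

0.3785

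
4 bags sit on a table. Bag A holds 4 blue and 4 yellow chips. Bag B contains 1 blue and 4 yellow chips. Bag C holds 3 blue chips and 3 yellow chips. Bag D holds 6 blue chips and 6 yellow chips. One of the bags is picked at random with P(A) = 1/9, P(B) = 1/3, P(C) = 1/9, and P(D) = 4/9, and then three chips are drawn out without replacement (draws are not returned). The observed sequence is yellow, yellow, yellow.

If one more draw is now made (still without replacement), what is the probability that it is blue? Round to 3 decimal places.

0.564

The likelihood of the observed sequence under each hypothesis: P(data | bag A) = (4/8)(3/7)(2/6) = 1/14; P(data | bag B) = (4/5)(3/4)(2/3) = 2/5; P(data | bag C) = (3/6)(2/5)(1/4) = 1/20; P(data | bag D) = (6/12)(5/11)(4/10) = 1/11.
Multiplying each by its prior: 1/9 · 1/14 = 1/126, 1/3 · 2/5 = 2/15, 1/9 · 1/20 = 1/180, 4/9 · 1/11 = 4/99; with total 173/924.
Normalising, the posterior is P(bag A | data) = 0.042389, P(bag B | data) = 0.71214, P(bag C | data) = 0.029672, P(bag D | data) = 0.2158.
Averaging over the posterior, P(blue next | data) = (4/5)(0.042389) + (1/2)(0.71214) + (1)(0.029672) + (2/3)(0.2158) = 0.56352.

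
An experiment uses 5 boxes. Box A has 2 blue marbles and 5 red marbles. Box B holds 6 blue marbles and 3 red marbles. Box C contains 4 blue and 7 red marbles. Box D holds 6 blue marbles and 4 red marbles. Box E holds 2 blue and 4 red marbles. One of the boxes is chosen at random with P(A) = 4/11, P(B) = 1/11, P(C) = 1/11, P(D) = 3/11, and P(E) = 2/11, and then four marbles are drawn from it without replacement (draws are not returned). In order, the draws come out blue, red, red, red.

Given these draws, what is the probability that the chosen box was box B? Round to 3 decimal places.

0.011

Compute the likelihood of the observed sequence for each case: P(data | box A) = (2/7)(5/6)(4/5)(3/4) = 0.14286; P(data | box B) = (6/9)(3/8)(2/7)(1/6) = 0.011905; P(data | box C) = (4/11)(7/10)(6/9)(5/8) = 0.10606; P(data | box D) = (6/10)(4/9)(3/8)(2/7) = 0.028571; P(data | box E) = (2/6)(4/5)(3/4)(2/3) = 0.13333.
The prior-weighted likelihoods are 4/11 · 0.14286 = 0.051948, 1/11 · 0.011905 = 0.0010823, 1/11 · 0.10606 = 0.0096419, 3/11 · 0.028571 = 0.0077922, 2/11 · 0.13333 = 0.024242; with total 0.094707.
Therefore the posterior P(box B | data) = (0.0010823) / (0.094707) = 0.011427.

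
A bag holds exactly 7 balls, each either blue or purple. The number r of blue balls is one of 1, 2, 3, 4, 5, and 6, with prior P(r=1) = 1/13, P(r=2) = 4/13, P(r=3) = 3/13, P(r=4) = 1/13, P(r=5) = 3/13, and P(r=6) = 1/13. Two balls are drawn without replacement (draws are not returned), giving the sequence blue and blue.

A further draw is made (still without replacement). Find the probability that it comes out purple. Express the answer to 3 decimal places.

0.466

The likelihood of the observed sequence under each hypothesis: P(data | r = 1) = (1/7)(0/6) = 0; P(data | r = 2) = (2/7)(1/6) = 1/21; P(data | r = 3) = (3/7)(2/6) = 1/7; P(data | r = 4) = (4/7)(3/6) = 2/7; P(data | r = 5) = (5/7)(4/6) = 10/21; P(data | r = 6) = (6/7)(5/6) = 5/7.
The prior-weighted likelihoods are 1/13 · 0 = 0, 4/13 · 1/21 = 4/273, 3/13 · 1/7 = 3/91, 1/13 · 2/7 = 2/91, 3/13 · 10/21 = 10/91, 1/13 · 5/7 = 5/91; summing to 64/273.
The posterior is then P(r = 1 | data) = 0, P(r = 2 | data) = 1/16, P(r = 3 | data) = 9/64, P(r = 4 | data) = 3/32, P(r = 5 | data) = 15/32, P(r = 6 | data) = 15/64.
Averaging over the posterior, P(purple next | data) = (1)(1/16) + (4/5)(9/64) + (3/5)(3/32) + (2/5)(15/32) + (1/5)(15/64) = 149/320.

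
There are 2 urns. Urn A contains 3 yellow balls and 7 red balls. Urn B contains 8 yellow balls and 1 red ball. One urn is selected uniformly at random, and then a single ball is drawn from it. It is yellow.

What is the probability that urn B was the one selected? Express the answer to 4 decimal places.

The likelihood of this draw under each hypothesis: P(data | urn A) = (3/10) = 3/10; P(data | urn B) = (8/9) = 8/9.
Weighting by the prior gives 1/2 · 3/10 = 3/20, 1/2 · 8/9 = 4/9; summing to 107/180.
Hence P(urn B | data) = (4/9) / (107/180) = 80/107.

0.7477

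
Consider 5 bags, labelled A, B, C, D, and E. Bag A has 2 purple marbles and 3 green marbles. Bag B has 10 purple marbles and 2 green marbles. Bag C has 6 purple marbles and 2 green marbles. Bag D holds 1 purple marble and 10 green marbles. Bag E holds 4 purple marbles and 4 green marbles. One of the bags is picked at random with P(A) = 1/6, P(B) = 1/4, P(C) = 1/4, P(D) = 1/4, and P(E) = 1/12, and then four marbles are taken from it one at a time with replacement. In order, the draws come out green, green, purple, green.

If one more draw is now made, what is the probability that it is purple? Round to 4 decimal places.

0.3183

For each hypothesis, P(data | H) works out to: P(data | bag A) = (3/5)(3/5)(2/5)(3/5) = 0.0864; P(data | bag B) = (2/12)(2/12)(10/12)(2/12) = 0.003858; P(data | bag C) = (2/8)(2/8)(6/8)(2/8) = 0.011719; P(data | bag D) = (10/11)(10/11)(1/11)(10/11) = 0.068301; P(data | bag E) = (4/8)(4/8)(4/8)(4/8) = 0.0625.
Weighting by the prior gives 1/6 · 0.0864 = 0.0144, 1/4 · 0.003858 = 0.00096451, 1/4 · 0.011719 = 0.0029297, 1/4 · 0.068301 = 0.017075, 1/12 · 0.0625 = 0.0052083; these sum to 0.040578.
Dividing through by the total gives posterior P(bag A | data) = 0.35487, P(bag B | data) = 0.023769, P(bag C | data) = 0.072199, P(bag D | data) = 0.4208, P(bag E | data) = 0.12835.
So P(purple next | data) = Σ P(purple next | H) P(H | data) = (2/5)(0.35487) + (5/6)(0.023769) + (3/4)(0.072199) + (1/11)(0.4208) + (1/2)(0.12835) = 0.31834.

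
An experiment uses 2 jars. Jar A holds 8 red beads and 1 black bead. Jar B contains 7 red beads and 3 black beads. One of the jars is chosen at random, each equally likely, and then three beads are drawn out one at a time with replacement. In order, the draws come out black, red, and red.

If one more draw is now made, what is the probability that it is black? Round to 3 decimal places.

For each hypothesis, P(data | H) works out to: P(data | jar A) = (1/9)(8/9)(8/9) = 0.087791; P(data | jar B) = (3/10)(7/10)(7/10) = 0.147.
The prior-weighted likelihoods are 1/2 · 0.087791 = 0.043896, 1/2 · 0.147 = 0.0735; with total 0.1174.
Dividing through by the total gives posterior P(jar A | data) = 0.37391, P(jar B | data) = 0.62609.
Averaging over the posterior, P(black next | data) = (1/9)(0.37391) + (3/10)(0.62609) = 0.22937.

0.229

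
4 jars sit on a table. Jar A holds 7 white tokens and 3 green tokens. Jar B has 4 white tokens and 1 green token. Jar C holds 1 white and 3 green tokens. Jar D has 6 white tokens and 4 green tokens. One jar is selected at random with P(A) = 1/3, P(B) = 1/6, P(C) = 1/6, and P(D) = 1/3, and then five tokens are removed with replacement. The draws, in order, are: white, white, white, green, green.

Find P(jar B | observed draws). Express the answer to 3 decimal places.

Under each hypothesis, the probability of the observed sequence is: P(data | jar A) = (7/10)(7/10)(7/10)(3/10)(3/10) = 0.03087; P(data | jar B) = (4/5)(4/5)(4/5)(1/5)(1/5) = 0.02048; P(data | jar C) = (1/4)(1/4)(1/4)(3/4)(3/4) = 0.0087891; P(data | jar D) = (6/10)(6/10)(6/10)(4/10)(4/10) = 0.03456.
Weighting by the prior gives 1/3 · 0.03087 = 0.01029, 1/6 · 0.02048 = 0.0034133, 1/6 · 0.0087891 = 0.0014648, 1/3 · 0.03456 = 0.01152; with total 0.026688.
Therefore the posterior P(jar B | data) = (0.0034133) / (0.026688) = 0.1279.

0.128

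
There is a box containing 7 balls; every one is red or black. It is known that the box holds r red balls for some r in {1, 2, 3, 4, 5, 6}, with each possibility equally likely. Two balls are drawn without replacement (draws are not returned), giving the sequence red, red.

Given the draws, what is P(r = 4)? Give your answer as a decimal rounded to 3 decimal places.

Compute the likelihood of the observed sequence for each case: P(data | r = 1) = (1/7)(0/6) = 0; P(data | r = 2) = (2/7)(1/6) = 1/21; P(data | r = 3) = (3/7)(2/6) = 1/7; P(data | r = 4) = (4/7)(3/6) = 2/7; P(data | r = 5) = (5/7)(4/6) = 10/21; P(data | r = 6) = (6/7)(5/6) = 5/7.
Multiplying each by its prior: 1/6 · 0 = 0, 1/6 · 1/21 = 1/126, 1/6 · 1/7 = 1/42, 1/6 · 2/7 = 1/21, 1/6 · 10/21 = 5/63, 1/6 · 5/7 = 5/42; summing to 5/18.
So P(r = 4 | data) = (1/21) / (5/18) = 6/35.

0.171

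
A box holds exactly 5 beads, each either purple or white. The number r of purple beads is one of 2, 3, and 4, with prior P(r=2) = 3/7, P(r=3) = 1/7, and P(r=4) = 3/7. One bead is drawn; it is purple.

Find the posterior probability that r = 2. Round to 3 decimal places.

0.286

The likelihood of this draw under each hypothesis: P(data | r = 2) = (2/5) = 2/5; P(data | r = 3) = (3/5) = 3/5; P(data | r = 4) = (4/5) = 4/5.
Weighting by the prior gives 3/7 · 2/5 = 6/35, 1/7 · 3/5 = 3/35, 3/7 · 4/5 = 12/35; with total 3/5.
So P(r = 2 | data) = (6/35) / (3/5) = 2/7.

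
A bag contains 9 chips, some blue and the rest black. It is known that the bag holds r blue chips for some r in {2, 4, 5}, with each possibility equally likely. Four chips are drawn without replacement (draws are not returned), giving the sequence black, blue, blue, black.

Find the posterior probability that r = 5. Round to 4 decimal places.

0.4255

Compute the likelihood of the observed sequence for each case: P(data | r = 2) = (7/9)(2/8)(1/7)(6/6) = 1/36; P(data | r = 4) = (5/9)(4/8)(3/7)(4/6) = 5/63; P(data | r = 5) = (4/9)(5/8)(4/7)(3/6) = 5/63.
The prior-weighted likelihoods are 1/3 · 1/36 = 1/108, 1/3 · 5/63 = 5/189, 1/3 · 5/63 = 5/189; with total 47/756.
By Bayes' rule, P(r = 5 | data) = (5/189) / (47/756) = 20/47.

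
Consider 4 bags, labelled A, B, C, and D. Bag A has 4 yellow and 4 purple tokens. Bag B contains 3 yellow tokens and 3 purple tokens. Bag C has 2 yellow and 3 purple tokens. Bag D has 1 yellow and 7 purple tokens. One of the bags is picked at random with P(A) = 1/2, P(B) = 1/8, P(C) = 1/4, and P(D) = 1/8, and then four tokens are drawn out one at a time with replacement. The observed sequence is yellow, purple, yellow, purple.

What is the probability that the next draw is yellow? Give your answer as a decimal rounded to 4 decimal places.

Compute the likelihood of the observed sequence for each case: P(data | bag A) = (4/8)(4/8)(4/8)(4/8) = 0.0625; P(data | bag B) = (3/6)(3/6)(3/6)(3/6) = 0.0625; P(data | bag C) = (2/5)(3/5)(2/5)(3/5) = 0.0576; P(data | bag D) = (1/8)(7/8)(1/8)(7/8) = 0.011963.
Multiplying each by its prior: 1/2 · 0.0625 = 0.03125, 1/8 · 0.0625 = 0.0078125, 1/4 · 0.0576 = 0.0144, 1/8 · 0.011963 = 0.0014954; summing to 0.054958.
Normalising, the posterior is P(bag A | data) = 0.56862, P(bag B | data) = 0.14215, P(bag C | data) = 0.26202, P(bag D | data) = 0.027209.
The predictive probability is P(yellow next | data) = (1/2)(0.56862) + (1/2)(0.14215) + (2/5)(0.26202) + (1/8)(0.027209) = 0.46359.

0.4636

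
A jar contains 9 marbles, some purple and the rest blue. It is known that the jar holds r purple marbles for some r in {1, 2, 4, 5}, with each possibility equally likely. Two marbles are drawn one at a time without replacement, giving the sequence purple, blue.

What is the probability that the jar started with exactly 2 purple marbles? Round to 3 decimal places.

0.226

Under each hypothesis, the probability of the observed sequence is: P(data | r = 1) = (1/9)(8/8) = 1/9; P(data | r = 2) = (2/9)(7/8) = 7/36; P(data | r = 4) = (4/9)(5/8) = 5/18; P(data | r = 5) = (5/9)(4/8) = 5/18.
Weighting by the prior gives 1/4 · 1/9 = 1/36, 1/4 · 7/36 = 7/144, 1/4 · 5/18 = 5/72, 1/4 · 5/18 = 5/72; with total 31/144.
Hence P(r = 2 | data) = (7/144) / (31/144) = 7/31.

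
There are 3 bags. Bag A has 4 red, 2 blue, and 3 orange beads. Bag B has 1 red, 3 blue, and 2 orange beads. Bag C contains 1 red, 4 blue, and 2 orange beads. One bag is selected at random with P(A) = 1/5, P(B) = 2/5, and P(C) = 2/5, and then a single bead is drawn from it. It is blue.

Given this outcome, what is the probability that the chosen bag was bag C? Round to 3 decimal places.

Under each hypothesis, the probability of this draw is: P(data | bag A) = (2/9) = 2/9; P(data | bag B) = (3/6) = 1/2; P(data | bag C) = (4/7) = 4/7.
Multiplying each by its prior: 1/5 · 2/9 = 2/45, 2/5 · 1/2 = 1/5, 2/5 · 4/7 = 8/35; with total 149/315.
Hence P(bag C | data) = (8/35) / (149/315) = 72/149.

0.483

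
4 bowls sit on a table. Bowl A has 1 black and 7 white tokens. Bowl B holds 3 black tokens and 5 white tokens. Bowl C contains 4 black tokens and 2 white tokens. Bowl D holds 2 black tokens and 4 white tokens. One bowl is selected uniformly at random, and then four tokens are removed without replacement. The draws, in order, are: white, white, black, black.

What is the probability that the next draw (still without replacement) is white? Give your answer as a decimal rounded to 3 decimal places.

0.587

For each hypothesis, P(data | H) works out to: P(data | bowl A) = (7/8)(6/7)(1/6)(0/5) = 0; P(data | bowl B) = (5/8)(4/7)(3/6)(2/5) = 1/14; P(data | bowl C) = (2/6)(1/5)(4/4)(3/3) = 1/15; P(data | bowl D) = (4/6)(3/5)(2/4)(1/3) = 1/15.
Weighting by the prior gives 1/4 · 0 = 0, 1/4 · 1/14 = 1/56, 1/4 · 1/15 = 1/60, 1/4 · 1/15 = 1/60; with total 43/840.
Dividing through by the total gives posterior P(bowl A | data) = 0, P(bowl B | data) = 15/43, P(bowl C | data) = 14/43, P(bowl D | data) = 14/43.
Averaging over the posterior, P(white next | data) = (3/4)(15/43) + (0)(14/43) + (1)(14/43) = 101/172.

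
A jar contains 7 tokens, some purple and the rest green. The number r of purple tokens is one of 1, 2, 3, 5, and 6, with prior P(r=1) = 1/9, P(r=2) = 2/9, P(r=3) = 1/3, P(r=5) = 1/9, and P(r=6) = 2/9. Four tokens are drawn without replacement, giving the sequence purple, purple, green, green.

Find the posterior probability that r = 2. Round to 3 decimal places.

Under each hypothesis, the probability of the observed sequence is: P(data | r = 1) = (1/7)(0/6) = 0; P(data | r = 2) = (2/7)(1/6)(5/5)(4/4) = 1/21; P(data | r = 3) = (3/7)(2/6)(4/5)(3/4) = 3/35; P(data | r = 5) = (5/7)(4/6)(2/5)(1/4) = 1/21; P(data | r = 6) = (6/7)(5/6)(1/5)(0/4) = 0.
Multiplying each by its prior: 1/9 · 0 = 0, 2/9 · 1/21 = 2/189, 1/3 · 3/35 = 1/35, 1/9 · 1/21 = 1/189, 2/9 · 0 = 0; these sum to 2/45.
So P(r = 2 | data) = (2/189) / (2/45) = 5/21.

0.238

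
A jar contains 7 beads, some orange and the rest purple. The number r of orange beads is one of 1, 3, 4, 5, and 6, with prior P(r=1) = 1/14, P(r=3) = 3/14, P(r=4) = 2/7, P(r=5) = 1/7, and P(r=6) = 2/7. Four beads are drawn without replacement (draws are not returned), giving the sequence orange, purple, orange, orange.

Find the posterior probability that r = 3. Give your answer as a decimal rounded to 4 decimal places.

0.0667

Under each hypothesis, the probability of the observed sequence is: P(data | r = 1) = (1/7)(6/6)(0/5) = 0; P(data | r = 3) = (3/7)(4/6)(2/5)(1/4) = 1/35; P(data | r = 4) = (4/7)(3/6)(3/5)(2/4) = 3/35; P(data | r = 5) = (5/7)(2/6)(4/5)(3/4) = 1/7; P(data | r = 6) = (6/7)(1/6)(5/5)(4/4) = 1/7.
Multiplying each by its prior: 1/14 · 0 = 0, 3/14 · 1/35 = 3/490, 2/7 · 3/35 = 6/245, 1/7 · 1/7 = 1/49, 2/7 · 1/7 = 2/49; summing to 9/98.
By Bayes' rule, P(r = 3 | data) = (3/490) / (9/98) = 1/15.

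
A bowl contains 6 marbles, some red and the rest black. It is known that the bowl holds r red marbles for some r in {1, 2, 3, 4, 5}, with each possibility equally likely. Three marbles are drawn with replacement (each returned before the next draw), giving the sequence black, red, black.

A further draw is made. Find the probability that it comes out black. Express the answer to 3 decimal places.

Under each hypothesis, the probability of the observed sequence is: P(data | r = 1) = (5/6)(1/6)(5/6) = 25/216; P(data | r = 2) = (4/6)(2/6)(4/6) = 4/27; P(data | r = 3) = (3/6)(3/6)(3/6) = 1/8; P(data | r = 4) = (2/6)(4/6)(2/6) = 2/27; P(data | r = 5) = (1/6)(5/6)(1/6) = 5/216.
Weighting by the prior gives 1/5 · 25/216 = 5/216, 1/5 · 4/27 = 4/135, 1/5 · 1/8 = 1/40, 1/5 · 2/27 = 2/135, 1/5 · 5/216 = 1/216; summing to 7/72.
Dividing through by the total gives posterior P(r = 1 | data) = 5/21, P(r = 2 | data) = 32/105, P(r = 3 | data) = 9/35, P(r = 4 | data) = 16/105, P(r = 5 | data) = 1/21.
Averaging over the posterior, P(black next | data) = (5/6)(5/21) + (2/3)(32/105) + (1/2)(9/35) + (1/3)(16/105) + (1/6)(1/21) = 53/90.

0.589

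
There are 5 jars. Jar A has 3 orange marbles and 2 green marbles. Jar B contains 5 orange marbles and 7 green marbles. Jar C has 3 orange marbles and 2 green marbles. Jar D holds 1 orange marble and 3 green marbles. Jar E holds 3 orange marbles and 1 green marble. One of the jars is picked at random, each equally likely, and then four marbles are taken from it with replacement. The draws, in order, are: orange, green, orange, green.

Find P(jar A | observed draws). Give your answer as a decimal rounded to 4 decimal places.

0.2355

For each hypothesis, P(data | H) works out to: P(data | jar A) = (3/5)(2/5)(3/5)(2/5) = 0.0576; P(data | jar B) = (5/12)(7/12)(5/12)(7/12) = 0.059076; P(data | jar C) = (3/5)(2/5)(3/5)(2/5) = 0.0576; P(data | jar D) = (1/4)(3/4)(1/4)(3/4) = 0.035156; P(data | jar E) = (3/4)(1/4)(3/4)(1/4) = 0.035156.
The prior-weighted likelihoods are 1/5 · 0.0576 = 0.01152, 1/5 · 0.059076 = 0.011815, 1/5 · 0.0576 = 0.01152, 1/5 · 0.035156 = 0.0070313, 1/5 · 0.035156 = 0.0070313; with total 0.048918.
Therefore the posterior P(jar A | data) = (0.01152) / (0.048918) = 0.2355.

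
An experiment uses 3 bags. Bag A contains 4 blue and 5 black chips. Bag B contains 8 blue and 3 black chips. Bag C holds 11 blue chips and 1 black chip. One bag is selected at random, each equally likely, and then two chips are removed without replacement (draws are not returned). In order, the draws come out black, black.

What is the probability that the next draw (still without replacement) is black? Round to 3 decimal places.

0.376

For each hypothesis, P(data | H) works out to: P(data | bag A) = (5/9)(4/8) = 0.27778; P(data | bag B) = (3/11)(2/10) = 0.054545; P(data | bag C) = (1/12)(0/11) = 0.
Weighting by the prior gives 1/3 · 0.27778 = 0.092593, 1/3 · 0.054545 = 0.018182, 1/3 · 0 = 0; with total 0.11077.
Normalising, the posterior is P(bag A | data) = 0.83587, P(bag B | data) = 0.16413, P(bag C | data) = 0.
So P(black next | data) = Σ P(black next | H) P(H | data) = (3/7)(0.83587) + (1/9)(0.16413) = 0.37647.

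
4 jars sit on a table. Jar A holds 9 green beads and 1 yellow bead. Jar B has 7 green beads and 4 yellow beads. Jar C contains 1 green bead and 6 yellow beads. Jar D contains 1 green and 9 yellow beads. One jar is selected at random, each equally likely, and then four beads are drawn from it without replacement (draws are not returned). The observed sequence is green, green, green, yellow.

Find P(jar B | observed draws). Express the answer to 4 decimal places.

0.5147

Under each hypothesis, the probability of the observed sequence is: P(data | jar A) = (9/10)(8/9)(7/8)(1/7) = 1/10; P(data | jar B) = (7/11)(6/10)(5/9)(4/8) = 7/66; P(data | jar C) = (1/7)(0/6) = 0; P(data | jar D) = (1/10)(0/9) = 0.
Weighting by the prior gives 1/4 · 1/10 = 1/40, 1/4 · 7/66 = 7/264, 1/4 · 0 = 0, 1/4 · 0 = 0; summing to 17/330.
Therefore the posterior P(jar B | data) = (7/264) / (17/330) = 35/68.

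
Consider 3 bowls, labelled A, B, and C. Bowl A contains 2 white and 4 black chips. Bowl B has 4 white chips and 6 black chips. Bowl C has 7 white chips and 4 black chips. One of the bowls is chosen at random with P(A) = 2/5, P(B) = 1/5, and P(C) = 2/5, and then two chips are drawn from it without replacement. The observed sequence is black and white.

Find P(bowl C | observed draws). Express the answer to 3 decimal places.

For each hypothesis, P(data | H) works out to: P(data | bowl A) = (4/6)(2/5) = 4/15; P(data | bowl B) = (6/10)(4/9) = 4/15; P(data | bowl C) = (4/11)(7/10) = 14/55.
The prior-weighted likelihoods are 2/5 · 4/15 = 8/75, 1/5 · 4/15 = 4/75, 2/5 · 14/55 = 28/275; these sum to 72/275.
Hence P(bowl C | data) = (28/275) / (72/275) = 7/18.

0.389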